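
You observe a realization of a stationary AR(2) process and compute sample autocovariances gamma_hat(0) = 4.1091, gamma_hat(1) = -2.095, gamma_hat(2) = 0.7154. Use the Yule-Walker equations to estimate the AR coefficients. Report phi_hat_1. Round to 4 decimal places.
\hat\phi_{1} = -0.5690

The Yule-Walker equations for an AR(p) process read, in matrix form,
  Gamma_p phi = r_p,   with   (Gamma_p)_{ij} = gamma(|i - j|),
                       (r_p)_i = gamma(i),   i,j = 1..p.
Substitute the sample gammas (Toeplitz matrix and right-hand side of size 2):
  Gamma_p = [[4.1091, -2.095], [-2.095, 4.1091]]
  r_p     = [-2.095, 0.7154]
Written out:
  4.1091 phi_1 - 2.095 phi_2 = -2.095
  -2.095 phi_1 + 4.1091 phi_2 = 0.7154
Solve by Cramer's rule:
  det = gamma(0)^2 - gamma(1)^2 = (4.1091)^2 - (-2.095)^2 = 16.88470281 - 4.389025 = 12.49567781
  phi_hat_1 = [gamma(1) gamma(0) - gamma(1) gamma(2)] / det = [(-2.095)(4.1091) - (-2.095)(0.7154)] / 12.49567781 = -7.1098015 / 12.49567781 = -0.569
  phi_hat_2 = [gamma(0) gamma(2) - gamma(1)^2] / det = [(4.1091)(0.7154) - (-2.095)^2] / 12.49567781 = -1.44937486 / 12.49567781 = -0.116
So phi_hat = [-0.5690, -0.1160].
Therefore phi_hat_1 = -0.5690.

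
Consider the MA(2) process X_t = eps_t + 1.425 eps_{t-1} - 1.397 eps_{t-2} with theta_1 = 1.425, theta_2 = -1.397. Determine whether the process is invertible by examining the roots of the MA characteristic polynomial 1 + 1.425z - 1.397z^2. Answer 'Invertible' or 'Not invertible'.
\text{Not invertible}

The MA(q) characteristic polynomial is P(z) = 1 + 1.425z - 1.397z^2.
Invertibility requires all roots to lie outside the unit circle, i.e. |z| > 1 for every root.
Set 1 + (1.425) z + (-1.397) z^2 = 0, i.e. a z^2 + b z + c = 0 with a = -1.397, b = 1.425, c = 1.
Discriminant D = b^2 - 4ac = (1.425)^2 - 4*(-1.397)*1 = 2.030625 - (-5.588) = 7.618625.
D >= 0, so the roots are real: z = (-b +/- sqrt(D)) / (2a) = (-1.425 +/- 2.760186) / (-2.794).
  z_1 = (-1.425 + 2.760186) / (-2.794) = -0.4779,   |z_1| = 0.4779.
  z_2 = (-1.425 - 2.760186) / (-2.794) = 1.4979,   |z_2| = 1.4979.
Moduli of all roots: 0.4779, 1.4979.
All moduli strictly greater than 1? No.
Verdict: Not invertible.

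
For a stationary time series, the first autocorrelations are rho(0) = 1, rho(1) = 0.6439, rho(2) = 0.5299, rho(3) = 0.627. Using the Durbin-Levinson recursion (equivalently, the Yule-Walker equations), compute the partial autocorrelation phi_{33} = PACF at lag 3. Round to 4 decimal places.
\phi_{33} = 0.4020

The PACF at lag k is phi_{kk}, the last component of the solution
to the Yule-Walker system G_k phi = r_k where
  (G_k)_{ij} = rho(|i - j|), (r_k)_i = rho(i), i,j = 1..k.
Equivalently, Durbin-Levinson gives phi_{kk} iteratively:
  phi_{11} = rho(1)
  phi_{kk} = [rho(k) - sum_{j=1..k-1} phi_{k-1,j} rho(k-j)]
            / [1 - sum_{j=1..k-1} phi_{k-1,j} rho(j)],
  phi_{k,j} = phi_{k-1,j} - phi_{kk} phi_{k-1,k-j},  j = 1..k-1.
Step k = 1:
  phi_11 = rho(1) = 0.6439.
Step k = 2:
  phi_22 = [rho(2) - phi_11 rho(1)] / [1 - phi_11 rho(1)] = [0.5299 - (0.6439)(0.6439)] / [1 - (0.6439)(0.6439)]
         = 0.11529279 / 0.58539279 = 0.196949.
  Update: phi_21 = phi_11 - phi_22 phi_11 = 0.6439 - (0.196949)(0.6439) = 0.517084.
Step k = 3:
  phi_33 = [rho(3) - phi_21 rho(2) - phi_22 rho(1)] / [1 - phi_21 rho(1) - phi_22 rho(2)]
    numerator   = 0.627 - (0.517084)(0.5299) - (0.196949)(0.6439) = 0.2261813
    denominator = 1 - (0.517084)(0.6439) - (0.196949)(0.5299) = 0.56268594
  phi_33 = 0.2261813 / 0.56268594 = 0.402.
Therefore phi_{33} = 0.4020.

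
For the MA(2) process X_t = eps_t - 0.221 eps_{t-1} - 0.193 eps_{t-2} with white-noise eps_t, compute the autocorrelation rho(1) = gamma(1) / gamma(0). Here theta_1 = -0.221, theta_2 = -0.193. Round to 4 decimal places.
\rho(1) = -0.1642

For an MA(q) process with theta_0 = 1, the autocovariance is
  gamma(k) = sigma^2 * sum_{i=0..q-k} theta_i * theta_{i+k},
and rho(k) = gamma(k) / gamma(0). Sigma^2 cancels.
  numerator   = (1)*(-0.221) + (-0.221)*(-0.193) = -0.178347.
  denominator = (1)^2 + (-0.221)^2 + (-0.193)^2 = 1.08609.
  rho(1) = -0.178347 / 1.08609 = -0.1642.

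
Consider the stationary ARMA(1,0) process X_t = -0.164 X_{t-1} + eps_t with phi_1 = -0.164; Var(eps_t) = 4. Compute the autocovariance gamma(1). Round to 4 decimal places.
\gamma(1) = -0.6741

Multiply the model equation by X_{t-k} and take expectations. With theta_0 = psi_0 = 1 and psi_j the MA(infinity) weights, this gives
  gamma(k) - sum_i phi_i gamma(k-i) = c_k,
  c_k = sigma^2 * sum_{j=k..q} theta_j psi_{j-k}   (c_k = 0 for k > q),
using gamma(-m) = gamma(m).
Pure AR (q = 0): c_0 = sigma^2 = 4, c_k = 0 for k >= 1.
Equations for k = 0 and k = 1 (AR order 1):
  gamma(0) = phi_1 gamma(1) + c_0
  gamma(1) = phi_1 gamma(0) + c_1
Substituting the second into the first: gamma(0) (1 - phi_1^2) = c_0 + phi_1 c_1, so
  gamma(0) = c_0 / (1 - phi_1^2) = 4 / (1 - (-0.164)^2) = 4 / 0.973104 = 4.110558.
  gamma(1) = phi_1 gamma(0) = (-0.164)(4.110558) = -0.674131.
Therefore gamma(1) = -0.6741 (to 4 decimal places).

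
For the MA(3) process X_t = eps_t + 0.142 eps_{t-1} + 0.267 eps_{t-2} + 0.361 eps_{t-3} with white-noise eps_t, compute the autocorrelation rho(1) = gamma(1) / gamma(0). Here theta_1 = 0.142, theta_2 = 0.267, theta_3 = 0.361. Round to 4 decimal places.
\rho(1) = 0.2261

For an MA(q) process with theta_0 = 1, the autocovariance is
  gamma(k) = sigma^2 * sum_{i=0..q-k} theta_i * theta_{i+k},
and rho(k) = gamma(k) / gamma(0). Sigma^2 cancels.
  numerator   = (1)*(0.142) + (0.142)*(0.267) + (0.267)*(0.361) = 0.276301.
  denominator = (1)^2 + (0.142)^2 + (0.267)^2 + (0.361)^2 = 1.221774.
  rho(1) = 0.276301 / 1.221774 = 0.2261.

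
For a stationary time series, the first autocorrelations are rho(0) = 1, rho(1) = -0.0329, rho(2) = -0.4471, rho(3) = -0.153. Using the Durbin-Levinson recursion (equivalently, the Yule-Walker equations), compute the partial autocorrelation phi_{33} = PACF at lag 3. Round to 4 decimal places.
\phi_{33} = -0.2370

The PACF at lag k is phi_{kk}, the last component of the solution
to the Yule-Walker system G_k phi = r_k where
  (G_k)_{ij} = rho(|i - j|), (r_k)_i = rho(i), i,j = 1..k.
Equivalently, Durbin-Levinson gives phi_{kk} iteratively:
  phi_{11} = rho(1)
  phi_{kk} = [rho(k) - sum_{j=1..k-1} phi_{k-1,j} rho(k-j)]
            / [1 - sum_{j=1..k-1} phi_{k-1,j} rho(j)],
  phi_{k,j} = phi_{k-1,j} - phi_{kk} phi_{k-1,k-j},  j = 1..k-1.
Step k = 1:
  phi_11 = rho(1) = -0.0329.
Step k = 2:
  phi_22 = [rho(2) - phi_11 rho(1)] / [1 - phi_11 rho(1)] = [-0.4471 - (-0.0329)(-0.0329)] / [1 - (-0.0329)(-0.0329)]
         = -0.44818241 / 0.99891759 = -0.448668.
  Update: phi_21 = phi_11 - phi_22 phi_11 = -0.0329 - (-0.448668)(-0.0329) = -0.047661.
Step k = 3:
  phi_33 = [rho(3) - phi_21 rho(2) - phi_22 rho(1)] / [1 - phi_21 rho(1) - phi_22 rho(2)]
    numerator   = -0.153 - (-0.047661)(-0.4471) - (-0.448668)(-0.0329) = -0.18907049
    denominator = 1 - (-0.047661)(-0.0329) - (-0.448668)(-0.4471) = 0.79783246
  phi_33 = -0.18907049 / 0.79783246 = -0.237.
Therefore phi_{33} = -0.2370.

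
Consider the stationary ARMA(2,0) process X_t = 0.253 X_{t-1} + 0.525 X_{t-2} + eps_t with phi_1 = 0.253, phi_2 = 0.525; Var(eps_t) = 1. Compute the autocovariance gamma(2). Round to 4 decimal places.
\gamma(2) = 1.2715

Multiply the model equation by X_{t-k} and take expectations. With theta_0 = psi_0 = 1 and psi_j the MA(infinity) weights, this gives
  gamma(k) - sum_i phi_i gamma(k-i) = c_k,
  c_k = sigma^2 * sum_{j=k..q} theta_j psi_{j-k}   (c_k = 0 for k > q),
using gamma(-m) = gamma(m).
Pure AR (q = 0): c_0 = sigma^2 = 1, c_k = 0 for k >= 1.
Equations for k = 0, 1, 2 (AR order 2, c_2 = 0):
  (E0) gamma(0) = phi_1 gamma(1) + phi_2 gamma(2) + c_0
  (E1) gamma(1) = phi_1 gamma(0) + phi_2 gamma(1) + c_1
  (E2) gamma(2) = phi_1 gamma(1) + phi_2 gamma(0)
From (E1): gamma(1) = A gamma(0) + B with
  A = phi_1 / (1 - phi_2) = 0.253 / 0.475 = 0.532632,   B = c_1 / (1 - phi_2) = 0 / 0.475 = 0.
Insert (E2) into (E0): gamma(0) (1 - phi_2^2) = phi_1 (1 + phi_2) gamma(1) + c_0.
  phi_1 (1 + phi_2) = (0.253)(1.525) = 0.385825,   1 - phi_2^2 = 0.724375.
Replace gamma(1) by A gamma(0) + B and collect gamma(0):
  gamma(0) [0.724375 - (0.385825)(0.532632)] = c_0 = 1
  gamma(0) * 0.518872 = 1
  gamma(0) = 1 / 0.518872 = 1.927256.
  gamma(1) = A gamma(0) = (0.532632)(1.927256) = 1.026517.
  gamma(2) = phi_1 gamma(1) + phi_2 gamma(0) = (0.253)(1.026517) + (0.525)(1.927256) = 1.271518.
Therefore gamma(2) = 1.2715 (to 4 decimal places).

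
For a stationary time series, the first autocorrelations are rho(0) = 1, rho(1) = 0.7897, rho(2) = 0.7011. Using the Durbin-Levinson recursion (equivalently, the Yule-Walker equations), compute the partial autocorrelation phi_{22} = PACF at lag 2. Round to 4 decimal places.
\phi_{22} = 0.2058

The PACF at lag k is phi_{kk}, the last component of the solution
to the Yule-Walker system G_k phi = r_k where
  (G_k)_{ij} = rho(|i - j|), (r_k)_i = rho(i), i,j = 1..k.
Equivalently, Durbin-Levinson gives phi_{kk} iteratively:
  phi_{11} = rho(1)
  phi_{kk} = [rho(k) - sum_{j=1..k-1} phi_{k-1,j} rho(k-j)]
            / [1 - sum_{j=1..k-1} phi_{k-1,j} rho(j)],
  phi_{k,j} = phi_{k-1,j} - phi_{kk} phi_{k-1,k-j},  j = 1..k-1.
Step k = 1:
  phi_11 = rho(1) = 0.7897.
Step k = 2:
  phi_22 = [rho(2) - phi_11 rho(1)] / [1 - phi_11 rho(1)] = [0.7011 - (0.7897)(0.7897)] / [1 - (0.7897)(0.7897)]
         = 0.07747391 / 0.37637391 = 0.2058.
Therefore phi_{22} = 0.2058.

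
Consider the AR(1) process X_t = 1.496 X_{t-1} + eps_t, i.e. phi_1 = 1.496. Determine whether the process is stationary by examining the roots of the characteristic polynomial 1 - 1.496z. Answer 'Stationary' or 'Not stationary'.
\text{Not stationary}

The AR(p) characteristic polynomial is P(z) = 1 - 1.496z.
Stationarity requires all roots to lie outside the unit circle, i.e. |z| > 1 for every root.
This is linear in z: 1 + (-1.496) z = 0  =>  z = -1/(-1.496) = 0.668449,  |z| = 0.668449.
Moduli of all roots: 0.6684.
All moduli strictly greater than 1? No.
Verdict: Not stationary.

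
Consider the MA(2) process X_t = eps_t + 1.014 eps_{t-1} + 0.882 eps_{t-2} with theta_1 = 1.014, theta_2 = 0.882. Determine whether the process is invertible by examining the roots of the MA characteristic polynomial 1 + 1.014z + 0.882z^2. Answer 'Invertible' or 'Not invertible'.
\text{Invertible}

The MA(q) characteristic polynomial is P(z) = 1 + 1.014z + 0.882z^2.
Invertibility requires all roots to lie outside the unit circle, i.e. |z| > 1 for every root.
Set 1 + (1.014) z + (0.882) z^2 = 0, i.e. a z^2 + b z + c = 0 with a = 0.882, b = 1.014, c = 1.
Discriminant D = b^2 - 4ac = (1.014)^2 - 4*(0.882)*1 = 1.028196 - (3.528) = -2.499804.
D < 0, so the roots are the complex-conjugate pair z = (-b +/- i sqrt(-D)) / (2a) = -0.5748 +/- 0.8963i.
For a conjugate pair |z|^2 = z * conj(z) = (product of roots) = c/a = 1/(0.882) = 1.133787, so |z| = sqrt(1.133787) = 1.0648 for both roots.
Moduli of all roots: 1.0648, 1.0648.
All moduli strictly greater than 1? Yes.
Verdict: Invertible.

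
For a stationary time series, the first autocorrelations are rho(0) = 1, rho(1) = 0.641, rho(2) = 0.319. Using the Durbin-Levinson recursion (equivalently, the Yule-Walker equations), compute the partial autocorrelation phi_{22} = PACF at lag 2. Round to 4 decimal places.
\phi_{22} = -0.1560

The PACF at lag k is phi_{kk}, the last component of the solution
to the Yule-Walker system G_k phi = r_k where
  (G_k)_{ij} = rho(|i - j|), (r_k)_i = rho(i), i,j = 1..k.
Equivalently, Durbin-Levinson gives phi_{kk} iteratively:
  phi_{11} = rho(1)
  phi_{kk} = [rho(k) - sum_{j=1..k-1} phi_{k-1,j} rho(k-j)]
            / [1 - sum_{j=1..k-1} phi_{k-1,j} rho(j)],
  phi_{k,j} = phi_{k-1,j} - phi_{kk} phi_{k-1,k-j},  j = 1..k-1.
Step k = 1:
  phi_11 = rho(1) = 0.641.
Step k = 2:
  phi_22 = [rho(2) - phi_11 rho(1)] / [1 - phi_11 rho(1)] = [0.319 - (0.641)(0.641)] / [1 - (0.641)(0.641)]
         = -0.091881 / 0.589119 = -0.156.
Therefore phi_{22} = -0.1560.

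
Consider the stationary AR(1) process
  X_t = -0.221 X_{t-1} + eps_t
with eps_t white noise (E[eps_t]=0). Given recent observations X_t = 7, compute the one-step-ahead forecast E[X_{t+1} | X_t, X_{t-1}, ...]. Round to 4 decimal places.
E[X_{t+1} \mid \mathcal F_t] = -1.5470

For an AR(p) model X_t = c + sum_i phi_i X_{t-i} + eps_t, the
one-step-ahead conditional mean is
  E[X_{t+1} | X_t, ...] = c + sum_i phi_i X_{t+1-i}.
Substitute known values:
  E[X_{t+1} | ...] = (-0.221) * (7)
                   = -1.5470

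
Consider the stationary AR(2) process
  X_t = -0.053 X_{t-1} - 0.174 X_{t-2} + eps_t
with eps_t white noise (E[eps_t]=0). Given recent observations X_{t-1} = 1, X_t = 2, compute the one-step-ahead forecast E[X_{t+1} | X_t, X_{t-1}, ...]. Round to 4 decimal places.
E[X_{t+1} \mid \mathcal F_t] = -0.2800

For an AR(p) model X_t = c + sum_i phi_i X_{t-i} + eps_t, the
one-step-ahead conditional mean is
  E[X_{t+1} | X_t, ...] = c + sum_i phi_i X_{t+1-i}.
Substitute known values:
  E[X_{t+1} | ...] = (-0.053) * (2) + (-0.174) * (1)
                   = -0.2800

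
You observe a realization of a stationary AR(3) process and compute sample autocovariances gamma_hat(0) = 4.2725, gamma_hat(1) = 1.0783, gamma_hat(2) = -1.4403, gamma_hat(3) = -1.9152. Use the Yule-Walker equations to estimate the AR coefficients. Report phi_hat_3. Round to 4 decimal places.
\hat\phi_{3} = -0.2860

The Yule-Walker equations for an AR(p) process read, in matrix form,
  Gamma_p phi = r_p,   with   (Gamma_p)_{ij} = gamma(|i - j|),
                       (r_p)_i = gamma(i),   i,j = 1..p.
Substitute the sample gammas (Toeplitz matrix and right-hand side of size 3):
  Gamma_p = [[4.2725, 1.0783, -1.4403], [1.0783, 4.2725, 1.0783], [-1.4403, 1.0783, 4.2725]]
  r_p     = [1.0783, -1.4403, -1.9152]
Written out (R1..R3):
  (R1) 4.2725 phi_1 + 1.0783 phi_2 - 1.4403 phi_3 = 1.0783
  (R2) 1.0783 phi_1 + 4.2725 phi_2 + 1.0783 phi_3 = -1.4403
  (R3) -1.4403 phi_1 + 1.0783 phi_2 + 4.2725 phi_3 = -1.9152
Gaussian elimination:
  R2 <- R2 - (1.0783/4.2725) R1 = R2 - (0.252382) R1:  4.000357 phi_2 + 1.441805 phi_3 = -1.712443
  R3 <- R3 - (-1.4403/4.2725) R1 = R3 - (-0.337109) R1:  1.441805 phi_2 + 3.786961 phi_3 = -1.551695
  R3 <- R3 - (1.441805/4.000357) R2 = R3 - (0.360419) R2:  3.267307 phi_3 = -0.934498
Back-substitution:
  phi_hat_3 = -0.934498 / 3.267307 = -0.286015
  phi_hat_2 = (-1.712443 - (1.441805)(-0.286015)) / 4.000357 = -0.324987
  phi_hat_1 = (1.0783 - (1.0783)(-0.324987) - (-1.4403)(-0.286015)) / 4.2725 = 0.237984
So phi_hat = [0.2380, -0.3250, -0.2860].
Therefore phi_hat_3 = -0.2860.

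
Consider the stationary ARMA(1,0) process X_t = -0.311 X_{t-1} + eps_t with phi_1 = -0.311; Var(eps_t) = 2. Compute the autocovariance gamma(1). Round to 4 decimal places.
\gamma(1) = -0.6886

Multiply the model equation by X_{t-k} and take expectations. With theta_0 = psi_0 = 1 and psi_j the MA(infinity) weights, this gives
  gamma(k) - sum_i phi_i gamma(k-i) = c_k,
  c_k = sigma^2 * sum_{j=k..q} theta_j psi_{j-k}   (c_k = 0 for k > q),
using gamma(-m) = gamma(m).
Pure AR (q = 0): c_0 = sigma^2 = 2, c_k = 0 for k >= 1.
Equations for k = 0 and k = 1 (AR order 1):
  gamma(0) = phi_1 gamma(1) + c_0
  gamma(1) = phi_1 gamma(0) + c_1
Substituting the second into the first: gamma(0) (1 - phi_1^2) = c_0 + phi_1 c_1, so
  gamma(0) = c_0 / (1 - phi_1^2) = 2 / (1 - (-0.311)^2) = 2 / 0.903279 = 2.214155.
  gamma(1) = phi_1 gamma(0) = (-0.311)(2.214155) = -0.688602.
Therefore gamma(1) = -0.6886 (to 4 decimal places).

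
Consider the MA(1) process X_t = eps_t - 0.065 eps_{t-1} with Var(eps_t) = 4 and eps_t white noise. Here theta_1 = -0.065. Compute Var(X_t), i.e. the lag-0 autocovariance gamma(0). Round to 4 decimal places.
\gamma(0) = 4.0169

For an MA(q) process X_t = eps_t + sum_i theta_i eps_{t-i} with
Var(eps_t) = sigma^2, the variance is
  gamma(0) = sigma^2 * (1 + sum_i theta_i^2).
  sum_i theta_i^2 = (-0.065)^2 = 0.004225.
  gamma(0) = 4 * (1 + 0.004225) = 4 * 1.004225 = 4.0169.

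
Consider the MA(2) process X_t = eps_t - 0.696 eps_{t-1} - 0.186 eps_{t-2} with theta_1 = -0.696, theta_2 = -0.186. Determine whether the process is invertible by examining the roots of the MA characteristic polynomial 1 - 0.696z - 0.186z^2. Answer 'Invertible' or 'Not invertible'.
\text{Invertible}

The MA(q) characteristic polynomial is P(z) = 1 - 0.696z - 0.186z^2.
Invertibility requires all roots to lie outside the unit circle, i.e. |z| > 1 for every root.
Set 1 + (-0.696) z + (-0.186) z^2 = 0, i.e. a z^2 + b z + c = 0 with a = -0.186, b = -0.696, c = 1.
Discriminant D = b^2 - 4ac = (-0.696)^2 - 4*(-0.186)*1 = 0.484416 - (-0.744) = 1.228416.
D >= 0, so the roots are real: z = (-b +/- sqrt(D)) / (2a) = (0.696 +/- 1.108339) / (-0.372).
  z_1 = (0.696 + 1.108339) / (-0.372) = -4.8504,   |z_1| = 4.8504.
  z_2 = (0.696 - 1.108339) / (-0.372) = 1.1084,   |z_2| = 1.1084.
Moduli of all roots: 4.8504, 1.1084.
All moduli strictly greater than 1? Yes.
Verdict: Invertible.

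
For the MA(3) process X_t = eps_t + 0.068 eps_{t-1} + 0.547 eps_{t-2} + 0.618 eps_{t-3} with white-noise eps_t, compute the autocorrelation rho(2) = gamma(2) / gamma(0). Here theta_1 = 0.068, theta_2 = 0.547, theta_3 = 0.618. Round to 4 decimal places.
\rho(2) = 0.3494

For an MA(q) process with theta_0 = 1, the autocovariance is
  gamma(k) = sigma^2 * sum_{i=0..q-k} theta_i * theta_{i+k},
and rho(k) = gamma(k) / gamma(0). Sigma^2 cancels.
  numerator   = (1)*(0.547) + (0.068)*(0.618) = 0.589024.
  denominator = (1)^2 + (0.068)^2 + (0.547)^2 + (0.618)^2 = 1.685757.
  rho(2) = 0.589024 / 1.685757 = 0.3494.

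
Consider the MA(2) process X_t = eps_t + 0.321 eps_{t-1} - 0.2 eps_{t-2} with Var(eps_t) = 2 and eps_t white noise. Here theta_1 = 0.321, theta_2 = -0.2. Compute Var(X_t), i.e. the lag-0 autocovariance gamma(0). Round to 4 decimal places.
\gamma(0) = 2.2861

For an MA(q) process X_t = eps_t + sum_i theta_i eps_{t-i} with
Var(eps_t) = sigma^2, the variance is
  gamma(0) = sigma^2 * (1 + sum_i theta_i^2).
  sum_i theta_i^2 = (0.321)^2 + (-0.2)^2 = 0.103041 + 0.04 = 0.143041.
  gamma(0) = 2 * (1 + 0.143041) = 2 * 1.143041 = 2.286082, which rounds to 2.2861.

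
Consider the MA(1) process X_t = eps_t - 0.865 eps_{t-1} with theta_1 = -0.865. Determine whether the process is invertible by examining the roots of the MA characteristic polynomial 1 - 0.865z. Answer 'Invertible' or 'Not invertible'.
\text{Invertible}

The MA(q) characteristic polynomial is P(z) = 1 - 0.865z.
Invertibility requires all roots to lie outside the unit circle, i.e. |z| > 1 for every root.
This is linear in z: 1 + (-0.865) z = 0  =>  z = -1/(-0.865) = 1.156069,  |z| = 1.156069.
Moduli of all roots: 1.1561.
All moduli strictly greater than 1? Yes.
Verdict: Invertible.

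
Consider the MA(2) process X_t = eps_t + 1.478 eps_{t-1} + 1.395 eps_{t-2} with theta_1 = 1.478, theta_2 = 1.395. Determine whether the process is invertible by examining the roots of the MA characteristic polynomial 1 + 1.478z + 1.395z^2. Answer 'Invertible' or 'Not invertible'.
\text{Not invertible}

The MA(q) characteristic polynomial is P(z) = 1 + 1.478z + 1.395z^2.
Invertibility requires all roots to lie outside the unit circle, i.e. |z| > 1 for every root.
Set 1 + (1.478) z + (1.395) z^2 = 0, i.e. a z^2 + b z + c = 0 with a = 1.395, b = 1.478, c = 1.
Discriminant D = b^2 - 4ac = (1.478)^2 - 4*(1.395)*1 = 2.184484 - (5.58) = -3.395516.
D < 0, so the roots are the complex-conjugate pair z = (-b +/- i sqrt(-D)) / (2a) = -0.5297 +/- 0.6605i.
For a conjugate pair |z|^2 = z * conj(z) = (product of roots) = c/a = 1/(1.395) = 0.716846, so |z| = sqrt(0.716846) = 0.8467 for both roots.
Moduli of all roots: 0.8467, 0.8467.
All moduli strictly greater than 1? No.
Verdict: Not invertible.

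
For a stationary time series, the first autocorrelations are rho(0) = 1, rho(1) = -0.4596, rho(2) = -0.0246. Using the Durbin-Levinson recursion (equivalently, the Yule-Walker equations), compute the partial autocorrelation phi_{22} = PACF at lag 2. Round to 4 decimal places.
\phi_{22} = -0.2990

The PACF at lag k is phi_{kk}, the last component of the solution
to the Yule-Walker system G_k phi = r_k where
  (G_k)_{ij} = rho(|i - j|), (r_k)_i = rho(i), i,j = 1..k.
Equivalently, Durbin-Levinson gives phi_{kk} iteratively:
  phi_{11} = rho(1)
  phi_{kk} = [rho(k) - sum_{j=1..k-1} phi_{k-1,j} rho(k-j)]
            / [1 - sum_{j=1..k-1} phi_{k-1,j} rho(j)],
  phi_{k,j} = phi_{k-1,j} - phi_{kk} phi_{k-1,k-j},  j = 1..k-1.
Step k = 1:
  phi_11 = rho(1) = -0.4596.
Step k = 2:
  phi_22 = [rho(2) - phi_11 rho(1)] / [1 - phi_11 rho(1)] = [-0.0246 - (-0.4596)(-0.4596)] / [1 - (-0.4596)(-0.4596)]
         = -0.23583216 / 0.78876784 = -0.299.
Therefore phi_{22} = -0.2990.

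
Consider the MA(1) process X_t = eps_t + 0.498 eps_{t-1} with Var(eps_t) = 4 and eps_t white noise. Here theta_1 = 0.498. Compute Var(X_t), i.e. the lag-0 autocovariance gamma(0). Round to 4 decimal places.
\gamma(0) = 4.9920

For an MA(q) process X_t = eps_t + sum_i theta_i eps_{t-i} with
Var(eps_t) = sigma^2, the variance is
  gamma(0) = sigma^2 * (1 + sum_i theta_i^2).
  sum_i theta_i^2 = (0.498)^2 = 0.248004.
  gamma(0) = 4 * (1 + 0.248004) = 4 * 1.248004 = 4.992016, which rounds to 4.9920.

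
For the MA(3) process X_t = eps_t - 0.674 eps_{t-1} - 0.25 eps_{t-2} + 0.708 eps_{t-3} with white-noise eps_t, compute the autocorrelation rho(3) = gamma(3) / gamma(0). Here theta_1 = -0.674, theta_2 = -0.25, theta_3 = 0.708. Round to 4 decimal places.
\rho(3) = 0.3508

For an MA(q) process with theta_0 = 1, the autocovariance is
  gamma(k) = sigma^2 * sum_{i=0..q-k} theta_i * theta_{i+k},
and rho(k) = gamma(k) / gamma(0). Sigma^2 cancels.
  numerator   = (1)*(0.708) = 0.708.
  denominator = (1)^2 + (-0.674)^2 + (-0.25)^2 + (0.708)^2 = 2.01804.
  rho(3) = 0.708 / 2.01804 = 0.3508.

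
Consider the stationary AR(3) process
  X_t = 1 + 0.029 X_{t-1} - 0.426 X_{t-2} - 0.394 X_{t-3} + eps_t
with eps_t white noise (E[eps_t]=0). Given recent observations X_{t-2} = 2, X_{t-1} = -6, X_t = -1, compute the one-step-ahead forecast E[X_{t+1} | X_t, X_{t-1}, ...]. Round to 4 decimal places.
E[X_{t+1} \mid \mathcal F_t] = 2.7390

For an AR(p) model X_t = c + sum_i phi_i X_{t-i} + eps_t, the
one-step-ahead conditional mean is
  E[X_{t+1} | X_t, ...] = c + sum_i phi_i X_{t+1-i}.
Substitute known values:
  E[X_{t+1} | ...] = 1 + (0.029) * (-1) + (-0.426) * (-6) + (-0.394) * (2)
                   = 2.7390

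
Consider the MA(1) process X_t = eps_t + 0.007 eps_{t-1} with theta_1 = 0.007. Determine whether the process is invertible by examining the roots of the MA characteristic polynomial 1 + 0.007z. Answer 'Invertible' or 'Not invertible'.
\text{Invertible}

The MA(q) characteristic polynomial is P(z) = 1 + 0.007z.
Invertibility requires all roots to lie outside the unit circle, i.e. |z| > 1 for every root.
This is linear in z: 1 + (0.007) z = 0  =>  z = -1/(0.007) = -142.857143,  |z| = 142.857143.
Moduli of all roots: 142.8571.
All moduli strictly greater than 1? Yes.
Verdict: Invertible.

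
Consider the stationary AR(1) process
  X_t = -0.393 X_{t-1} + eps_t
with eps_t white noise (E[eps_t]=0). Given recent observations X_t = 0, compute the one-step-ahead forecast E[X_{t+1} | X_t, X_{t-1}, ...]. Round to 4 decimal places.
E[X_{t+1} \mid \mathcal F_t] = 0.0000

For an AR(p) model X_t = c + sum_i phi_i X_{t-i} + eps_t, the
one-step-ahead conditional mean is
  E[X_{t+1} | X_t, ...] = c + sum_i phi_i X_{t+1-i}.
Substitute known values:
  E[X_{t+1} | ...] = (-0.393) * (0)
                   = 0.0000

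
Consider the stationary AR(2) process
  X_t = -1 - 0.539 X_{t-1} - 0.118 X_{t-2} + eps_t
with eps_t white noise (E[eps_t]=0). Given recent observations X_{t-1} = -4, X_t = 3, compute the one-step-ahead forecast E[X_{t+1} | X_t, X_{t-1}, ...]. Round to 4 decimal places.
E[X_{t+1} \mid \mathcal F_t] = -2.1450

For an AR(p) model X_t = c + sum_i phi_i X_{t-i} + eps_t, the
one-step-ahead conditional mean is
  E[X_{t+1} | X_t, ...] = c + sum_i phi_i X_{t+1-i}.
Substitute known values:
  E[X_{t+1} | ...] = -1 + (-0.539) * (3) + (-0.118) * (-4)
                   = -2.1450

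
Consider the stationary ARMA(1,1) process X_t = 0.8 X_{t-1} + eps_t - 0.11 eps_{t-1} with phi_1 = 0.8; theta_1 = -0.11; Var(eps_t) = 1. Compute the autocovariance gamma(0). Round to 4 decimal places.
\gamma(0) = 2.3225

Multiply the model equation by X_{t-k} and take expectations. With theta_0 = psi_0 = 1 and psi_j the MA(infinity) weights, this gives
  gamma(k) - sum_i phi_i gamma(k-i) = c_k,
  c_k = sigma^2 * sum_{j=k..q} theta_j psi_{j-k}   (c_k = 0 for k > q),
using gamma(-m) = gamma(m).
psi-weights needed (psi_j = theta_j + sum_i phi_i psi_{j-i}):
  psi_1 = theta_1 + phi_1 = -0.11 + (0.8) = 0.69
Right-hand sides:
  c_0 = sigma^2 (1 + theta_1 psi_1) = 1 * (1 + (-0.11)(0.69)) = 1 * 0.9241 = 0.9241
  c_1 = sigma^2 theta_1 = 1 * (-0.11) = -0.11
  c_2 = 0
Equations for k = 0 and k = 1 (AR order 1):
  gamma(0) = phi_1 gamma(1) + c_0
  gamma(1) = phi_1 gamma(0) + c_1
Substituting the second into the first: gamma(0) (1 - phi_1^2) = c_0 + phi_1 c_1, so
  gamma(0) = (c_0 + phi_1 c_1) / (1 - phi_1^2) = (0.9241 + (0.8)(-0.11)) / (1 - (0.8)^2) = 0.8361 / 0.36 = 2.3225.
Therefore gamma(0) = 2.3225 (to 4 decimal places).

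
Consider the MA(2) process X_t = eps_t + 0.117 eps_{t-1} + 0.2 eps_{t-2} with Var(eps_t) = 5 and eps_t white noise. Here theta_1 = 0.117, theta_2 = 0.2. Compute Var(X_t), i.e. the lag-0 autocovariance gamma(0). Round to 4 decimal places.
\gamma(0) = 5.2684

For an MA(q) process X_t = eps_t + sum_i theta_i eps_{t-i} with
Var(eps_t) = sigma^2, the variance is
  gamma(0) = sigma^2 * (1 + sum_i theta_i^2).
  sum_i theta_i^2 = (0.117)^2 + (0.2)^2 = 0.013689 + 0.04 = 0.053689.
  gamma(0) = 5 * (1 + 0.053689) = 5 * 1.053689 = 5.268445, which rounds to 5.2684.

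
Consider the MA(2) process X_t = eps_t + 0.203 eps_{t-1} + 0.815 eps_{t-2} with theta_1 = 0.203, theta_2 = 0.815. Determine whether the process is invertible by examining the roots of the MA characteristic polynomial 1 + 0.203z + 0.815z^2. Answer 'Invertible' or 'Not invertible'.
\text{Invertible}

The MA(q) characteristic polynomial is P(z) = 1 + 0.203z + 0.815z^2.
Invertibility requires all roots to lie outside the unit circle, i.e. |z| > 1 for every root.
Set 1 + (0.203) z + (0.815) z^2 = 0, i.e. a z^2 + b z + c = 0 with a = 0.815, b = 0.203, c = 1.
Discriminant D = b^2 - 4ac = (0.203)^2 - 4*(0.815)*1 = 0.041209 - (3.26) = -3.218791.
D < 0, so the roots are the complex-conjugate pair z = (-b +/- i sqrt(-D)) / (2a) = -0.1245 +/- 1.1007i.
For a conjugate pair |z|^2 = z * conj(z) = (product of roots) = c/a = 1/(0.815) = 1.226994, so |z| = sqrt(1.226994) = 1.1077 for both roots.
Moduli of all roots: 1.1077, 1.1077.
All moduli strictly greater than 1? Yes.
Verdict: Invertible.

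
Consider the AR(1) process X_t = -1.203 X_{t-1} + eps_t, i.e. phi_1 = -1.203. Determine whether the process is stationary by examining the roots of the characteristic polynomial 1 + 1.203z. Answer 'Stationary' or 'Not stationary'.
\text{Not stationary}

The AR(p) characteristic polynomial is P(z) = 1 + 1.203z.
Stationarity requires all roots to lie outside the unit circle, i.e. |z| > 1 for every root.
This is linear in z: 1 + (1.203) z = 0  =>  z = -1/(1.203) = -0.831255,  |z| = 0.831255.
Moduli of all roots: 0.8313.
All moduli strictly greater than 1? No.
Verdict: Not stationary.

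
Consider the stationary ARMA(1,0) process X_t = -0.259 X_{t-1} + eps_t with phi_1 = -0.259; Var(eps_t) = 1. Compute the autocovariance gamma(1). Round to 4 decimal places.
\gamma(1) = -0.2776

Multiply the model equation by X_{t-k} and take expectations. With theta_0 = psi_0 = 1 and psi_j the MA(infinity) weights, this gives
  gamma(k) - sum_i phi_i gamma(k-i) = c_k,
  c_k = sigma^2 * sum_{j=k..q} theta_j psi_{j-k}   (c_k = 0 for k > q),
using gamma(-m) = gamma(m).
Pure AR (q = 0): c_0 = sigma^2 = 1, c_k = 0 for k >= 1.
Equations for k = 0 and k = 1 (AR order 1):
  gamma(0) = phi_1 gamma(1) + c_0
  gamma(1) = phi_1 gamma(0) + c_1
Substituting the second into the first: gamma(0) (1 - phi_1^2) = c_0 + phi_1 c_1, so
  gamma(0) = c_0 / (1 - phi_1^2) = 1 / (1 - (-0.259)^2) = 1 / 0.932919 = 1.071904.
  gamma(1) = phi_1 gamma(0) = (-0.259)(1.071904) = -0.277623.
Therefore gamma(1) = -0.2776 (to 4 decimal places).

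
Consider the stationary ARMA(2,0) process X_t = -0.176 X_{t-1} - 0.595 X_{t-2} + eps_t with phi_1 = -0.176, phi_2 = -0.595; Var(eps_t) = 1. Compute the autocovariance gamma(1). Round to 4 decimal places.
\gamma(1) = -0.1729

Multiply the model equation by X_{t-k} and take expectations. With theta_0 = psi_0 = 1 and psi_j the MA(infinity) weights, this gives
  gamma(k) - sum_i phi_i gamma(k-i) = c_k,
  c_k = sigma^2 * sum_{j=k..q} theta_j psi_{j-k}   (c_k = 0 for k > q),
using gamma(-m) = gamma(m).
Pure AR (q = 0): c_0 = sigma^2 = 1, c_k = 0 for k >= 1.
Equations for k = 0, 1, 2 (AR order 2, c_2 = 0):
  (E0) gamma(0) = phi_1 gamma(1) + phi_2 gamma(2) + c_0
  (E1) gamma(1) = phi_1 gamma(0) + phi_2 gamma(1) + c_1
  (E2) gamma(2) = phi_1 gamma(1) + phi_2 gamma(0)
From (E1): gamma(1) = A gamma(0) + B with
  A = phi_1 / (1 - phi_2) = -0.176 / 1.595 = -0.110345,   B = c_1 / (1 - phi_2) = 0 / 1.595 = 0.
Insert (E2) into (E0): gamma(0) (1 - phi_2^2) = phi_1 (1 + phi_2) gamma(1) + c_0.
  phi_1 (1 + phi_2) = (-0.176)(0.405) = -0.07128,   1 - phi_2^2 = 0.645975.
Replace gamma(1) by A gamma(0) + B and collect gamma(0):
  gamma(0) [0.645975 - (-0.07128)(-0.110345)] = c_0 = 1
  gamma(0) * 0.63811 = 1
  gamma(0) = 1 / 0.63811 = 1.567129.
  gamma(1) = A gamma(0) = (-0.110345)(1.567129) = -0.172925.
Therefore gamma(1) = -0.1729 (to 4 decimal places).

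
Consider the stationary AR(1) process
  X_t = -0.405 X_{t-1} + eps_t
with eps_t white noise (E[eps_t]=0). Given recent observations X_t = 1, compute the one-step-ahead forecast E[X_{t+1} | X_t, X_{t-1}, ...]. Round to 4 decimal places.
E[X_{t+1} \mid \mathcal F_t] = -0.4050

For an AR(p) model X_t = c + sum_i phi_i X_{t-i} + eps_t, the
one-step-ahead conditional mean is
  E[X_{t+1} | X_t, ...] = c + sum_i phi_i X_{t+1-i}.
Substitute known values:
  E[X_{t+1} | ...] = (-0.405) * (1)
                   = -0.4050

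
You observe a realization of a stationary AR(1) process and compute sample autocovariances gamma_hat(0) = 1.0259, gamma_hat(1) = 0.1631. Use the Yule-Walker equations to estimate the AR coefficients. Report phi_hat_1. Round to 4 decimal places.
\hat\phi_{1} = 0.1590

The Yule-Walker equations for an AR(p) process read, in matrix form,
  Gamma_p phi = r_p,   with   (Gamma_p)_{ij} = gamma(|i - j|),
                       (r_p)_i = gamma(i),   i,j = 1..p.
Substitute the sample gammas (Toeplitz matrix and right-hand side of size 1):
  Gamma_p = [[1.0259]]
  r_p     = [0.1631]
With p = 1 this is the single equation gamma(0) phi_1 = gamma(1):
  phi_hat_1 = gamma(1) / gamma(0) = 0.1631 / 1.0259 = 0.1590.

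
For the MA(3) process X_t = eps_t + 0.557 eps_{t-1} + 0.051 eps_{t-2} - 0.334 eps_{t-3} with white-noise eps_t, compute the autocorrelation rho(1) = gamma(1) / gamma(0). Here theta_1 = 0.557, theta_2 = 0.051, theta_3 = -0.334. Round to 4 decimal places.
\rho(1) = 0.3990

For an MA(q) process with theta_0 = 1, the autocovariance is
  gamma(k) = sigma^2 * sum_{i=0..q-k} theta_i * theta_{i+k},
and rho(k) = gamma(k) / gamma(0). Sigma^2 cancels.
  numerator   = (1)*(0.557) + (0.557)*(0.051) + (0.051)*(-0.334) = 0.568373.
  denominator = (1)^2 + (0.557)^2 + (0.051)^2 + (-0.334)^2 = 1.424406.
  rho(1) = 0.568373 / 1.424406 = 0.3990.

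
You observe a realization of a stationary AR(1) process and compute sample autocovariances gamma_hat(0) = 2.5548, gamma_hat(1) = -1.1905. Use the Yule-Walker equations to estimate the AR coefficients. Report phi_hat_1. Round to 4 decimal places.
\hat\phi_{1} = -0.4660

The Yule-Walker equations for an AR(p) process read, in matrix form,
  Gamma_p phi = r_p,   with   (Gamma_p)_{ij} = gamma(|i - j|),
                       (r_p)_i = gamma(i),   i,j = 1..p.
Substitute the sample gammas (Toeplitz matrix and right-hand side of size 1):
  Gamma_p = [[2.5548]]
  r_p     = [-1.1905]
With p = 1 this is the single equation gamma(0) phi_1 = gamma(1):
  phi_hat_1 = gamma(1) / gamma(0) = -1.1905 / 2.5548 = -0.4660.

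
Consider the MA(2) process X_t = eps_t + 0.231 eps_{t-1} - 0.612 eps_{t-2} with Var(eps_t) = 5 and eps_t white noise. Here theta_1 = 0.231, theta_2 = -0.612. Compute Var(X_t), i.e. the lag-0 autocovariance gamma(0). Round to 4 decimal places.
\gamma(0) = 7.1395

For an MA(q) process X_t = eps_t + sum_i theta_i eps_{t-i} with
Var(eps_t) = sigma^2, the variance is
  gamma(0) = sigma^2 * (1 + sum_i theta_i^2).
  sum_i theta_i^2 = (0.231)^2 + (-0.612)^2 = 0.053361 + 0.374544 = 0.427905.
  gamma(0) = 5 * (1 + 0.427905) = 5 * 1.427905 = 7.139525, which rounds to 7.1395.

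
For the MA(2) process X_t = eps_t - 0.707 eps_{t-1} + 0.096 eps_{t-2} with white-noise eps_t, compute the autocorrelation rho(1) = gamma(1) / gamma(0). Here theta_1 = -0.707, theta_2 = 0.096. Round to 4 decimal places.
\rho(1) = -0.5135

For an MA(q) process with theta_0 = 1, the autocovariance is
  gamma(k) = sigma^2 * sum_{i=0..q-k} theta_i * theta_{i+k},
and rho(k) = gamma(k) / gamma(0). Sigma^2 cancels.
  numerator   = (1)*(-0.707) + (-0.707)*(0.096) = -0.774872.
  denominator = (1)^2 + (-0.707)^2 + (0.096)^2 = 1.509065.
  rho(1) = -0.774872 / 1.509065 = -0.5135.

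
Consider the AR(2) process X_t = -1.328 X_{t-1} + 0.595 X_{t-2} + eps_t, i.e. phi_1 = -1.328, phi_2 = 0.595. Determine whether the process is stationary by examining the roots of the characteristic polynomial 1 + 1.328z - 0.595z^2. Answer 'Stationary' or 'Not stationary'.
\text{Not stationary}

The AR(p) characteristic polynomial is P(z) = 1 + 1.328z - 0.595z^2.
Stationarity requires all roots to lie outside the unit circle, i.e. |z| > 1 for every root.
Set 1 + (1.328) z + (-0.595) z^2 = 0, i.e. a z^2 + b z + c = 0 with a = -0.595, b = 1.328, c = 1.
Discriminant D = b^2 - 4ac = (1.328)^2 - 4*(-0.595)*1 = 1.763584 - (-2.38) = 4.143584.
D >= 0, so the roots are real: z = (-b +/- sqrt(D)) / (2a) = (-1.328 +/- 2.03558) / (-1.19).
  z_1 = (-1.328 + 2.03558) / (-1.19) = -0.5946,   |z_1| = 0.5946.
  z_2 = (-1.328 - 2.03558) / (-1.19) = 2.8265,   |z_2| = 2.8265.
Moduli of all roots: 0.5946, 2.8265.
All moduli strictly greater than 1? No.
Verdict: Not stationary.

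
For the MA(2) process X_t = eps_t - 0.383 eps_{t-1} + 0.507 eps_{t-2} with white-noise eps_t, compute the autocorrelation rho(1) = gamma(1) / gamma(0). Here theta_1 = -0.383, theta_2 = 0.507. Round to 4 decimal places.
\rho(1) = -0.4112

For an MA(q) process with theta_0 = 1, the autocovariance is
  gamma(k) = sigma^2 * sum_{i=0..q-k} theta_i * theta_{i+k},
and rho(k) = gamma(k) / gamma(0). Sigma^2 cancels.
  numerator   = (1)*(-0.383) + (-0.383)*(0.507) = -0.577181.
  denominator = (1)^2 + (-0.383)^2 + (0.507)^2 = 1.403738.
  rho(1) = -0.577181 / 1.403738 = -0.4112.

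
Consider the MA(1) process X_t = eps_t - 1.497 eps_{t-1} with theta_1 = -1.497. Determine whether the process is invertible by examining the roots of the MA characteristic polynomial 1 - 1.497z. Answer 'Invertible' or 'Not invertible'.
\text{Not invertible}

The MA(q) characteristic polynomial is P(z) = 1 - 1.497z.
Invertibility requires all roots to lie outside the unit circle, i.e. |z| > 1 for every root.
This is linear in z: 1 + (-1.497) z = 0  =>  z = -1/(-1.497) = 0.668003,  |z| = 0.668003.
Moduli of all roots: 0.6680.
All moduli strictly greater than 1? No.
Verdict: Not invertible.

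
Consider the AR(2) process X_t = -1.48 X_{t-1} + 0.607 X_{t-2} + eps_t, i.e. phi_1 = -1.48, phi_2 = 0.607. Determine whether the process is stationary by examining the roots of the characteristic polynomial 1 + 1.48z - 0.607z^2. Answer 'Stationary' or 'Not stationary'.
\text{Not stationary}

The AR(p) characteristic polynomial is P(z) = 1 + 1.48z - 0.607z^2.
Stationarity requires all roots to lie outside the unit circle, i.e. |z| > 1 for every root.
Set 1 + (1.48) z + (-0.607) z^2 = 0, i.e. a z^2 + b z + c = 0 with a = -0.607, b = 1.48, c = 1.
Discriminant D = b^2 - 4ac = (1.48)^2 - 4*(-0.607)*1 = 2.1904 - (-2.428) = 4.6184.
D >= 0, so the roots are real: z = (-b +/- sqrt(D)) / (2a) = (-1.48 +/- 2.149046) / (-1.214).
  z_1 = (-1.48 + 2.149046) / (-1.214) = -0.5511,   |z_1| = 0.5511.
  z_2 = (-1.48 - 2.149046) / (-1.214) = 2.9893,   |z_2| = 2.9893.
Moduli of all roots: 0.5511, 2.9893.
All moduli strictly greater than 1? No.
Verdict: Not stationary.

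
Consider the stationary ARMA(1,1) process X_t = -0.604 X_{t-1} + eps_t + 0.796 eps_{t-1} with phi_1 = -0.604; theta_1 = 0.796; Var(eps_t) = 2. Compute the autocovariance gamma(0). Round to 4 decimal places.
\gamma(0) = 2.1161

Multiply the model equation by X_{t-k} and take expectations. With theta_0 = psi_0 = 1 and psi_j the MA(infinity) weights, this gives
  gamma(k) - sum_i phi_i gamma(k-i) = c_k,
  c_k = sigma^2 * sum_{j=k..q} theta_j psi_{j-k}   (c_k = 0 for k > q),
using gamma(-m) = gamma(m).
psi-weights needed (psi_j = theta_j + sum_i phi_i psi_{j-i}):
  psi_1 = theta_1 + phi_1 = 0.796 + (-0.604) = 0.192
Right-hand sides:
  c_0 = sigma^2 (1 + theta_1 psi_1) = 2 * (1 + (0.796)(0.192)) = 2 * 1.152832 = 2.305664
  c_1 = sigma^2 theta_1 = 2 * (0.796) = 1.592
  c_2 = 0
Equations for k = 0 and k = 1 (AR order 1):
  gamma(0) = phi_1 gamma(1) + c_0
  gamma(1) = phi_1 gamma(0) + c_1
Substituting the second into the first: gamma(0) (1 - phi_1^2) = c_0 + phi_1 c_1, so
  gamma(0) = (c_0 + phi_1 c_1) / (1 - phi_1^2) = (2.305664 + (-0.604)(1.592)) / (1 - (-0.604)^2) = 1.344096 / 0.635184 = 2.116073.
Therefore gamma(0) = 2.1161 (to 4 decimal places).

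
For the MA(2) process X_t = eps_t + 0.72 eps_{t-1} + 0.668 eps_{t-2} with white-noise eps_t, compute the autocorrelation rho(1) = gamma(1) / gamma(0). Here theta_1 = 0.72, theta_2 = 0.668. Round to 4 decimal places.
\rho(1) = 0.6113

For an MA(q) process with theta_0 = 1, the autocovariance is
  gamma(k) = sigma^2 * sum_{i=0..q-k} theta_i * theta_{i+k},
and rho(k) = gamma(k) / gamma(0). Sigma^2 cancels.
  numerator   = (1)*(0.72) + (0.72)*(0.668) = 1.20096.
  denominator = (1)^2 + (0.72)^2 + (0.668)^2 = 1.964624.
  rho(1) = 1.20096 / 1.964624 = 0.6113.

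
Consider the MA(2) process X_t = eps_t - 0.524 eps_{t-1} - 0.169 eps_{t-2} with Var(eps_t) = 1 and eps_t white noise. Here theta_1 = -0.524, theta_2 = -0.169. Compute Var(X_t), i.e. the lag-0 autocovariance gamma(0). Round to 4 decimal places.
\gamma(0) = 1.3031

For an MA(q) process X_t = eps_t + sum_i theta_i eps_{t-i} with
Var(eps_t) = sigma^2, the variance is
  gamma(0) = sigma^2 * (1 + sum_i theta_i^2).
  sum_i theta_i^2 = (-0.524)^2 + (-0.169)^2 = 0.274576 + 0.028561 = 0.303137.
  gamma(0) = 1 * (1 + 0.303137) = 1 * 1.303137 = 1.303137, which rounds to 1.3031.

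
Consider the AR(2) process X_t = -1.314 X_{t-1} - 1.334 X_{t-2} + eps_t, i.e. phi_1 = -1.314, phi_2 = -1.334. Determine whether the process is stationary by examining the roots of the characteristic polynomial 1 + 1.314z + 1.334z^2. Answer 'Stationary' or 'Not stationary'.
\text{Not stationary}

The AR(p) characteristic polynomial is P(z) = 1 + 1.314z + 1.334z^2.
Stationarity requires all roots to lie outside the unit circle, i.e. |z| > 1 for every root.
Set 1 + (1.314) z + (1.334) z^2 = 0, i.e. a z^2 + b z + c = 0 with a = 1.334, b = 1.314, c = 1.
Discriminant D = b^2 - 4ac = (1.314)^2 - 4*(1.334)*1 = 1.726596 - (5.336) = -3.609404.
D < 0, so the roots are the complex-conjugate pair z = (-b +/- i sqrt(-D)) / (2a) = -0.4925 +/- 0.7121i.
For a conjugate pair |z|^2 = z * conj(z) = (product of roots) = c/a = 1/(1.334) = 0.749625, so |z| = sqrt(0.749625) = 0.8658 for both roots.
Moduli of all roots: 0.8658, 0.8658.
All moduli strictly greater than 1? No.
Verdict: Not stationary.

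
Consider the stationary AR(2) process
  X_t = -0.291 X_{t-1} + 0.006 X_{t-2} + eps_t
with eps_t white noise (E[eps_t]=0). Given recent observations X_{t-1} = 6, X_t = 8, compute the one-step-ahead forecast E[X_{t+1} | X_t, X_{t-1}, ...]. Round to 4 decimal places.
E[X_{t+1} \mid \mathcal F_t] = -2.2920

For an AR(p) model X_t = c + sum_i phi_i X_{t-i} + eps_t, the
one-step-ahead conditional mean is
  E[X_{t+1} | X_t, ...] = c + sum_i phi_i X_{t+1-i}.
Substitute known values:
  E[X_{t+1} | ...] = (-0.291) * (8) + (0.006) * (6)
                   = -2.2920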